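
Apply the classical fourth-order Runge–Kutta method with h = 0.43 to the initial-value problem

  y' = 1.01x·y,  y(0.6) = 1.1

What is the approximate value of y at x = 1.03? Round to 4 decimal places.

RK4: k1 = f(x_n, y_n); k2 = f(x_n + h/2, y_n + (h/2)·k1); k3 = f(x_n + h/2, y_n + (h/2)·k2); k4 = f(x_n + h, y_n + h·k3); y_{n+1} = y_n + (h/6)·(k1 + 2k2 + 2k3 + k4).
x=0.600000, y=1.100000:
  k1 = f(0.600000, 1.100000) = 0.666600
  k2 = f(0.815000, 1.243319) = 1.023438
  k3 = f(0.815000, 1.320039) = 1.086590
  k4 = f(1.030000, 1.567234) = 1.630393
  y ← 1.100000 + (0.43/6)·(k1 + 2k2 + 2k3 + k4) = 1.567055
y(1.03) ≈ 1.5671

1.5671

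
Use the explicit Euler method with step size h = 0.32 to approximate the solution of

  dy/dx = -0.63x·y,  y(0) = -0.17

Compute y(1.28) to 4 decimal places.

Euler: y_{n+1} = y_n + h·f(x_n, y_n).
x=0.000000, y=-0.170000: f=0.000000 → y ← -0.170000 + 0.32·0.000000 = -0.170000
x=0.320000, y=-0.170000: f=0.034272 → y ← -0.170000 + 0.32·0.034272 = -0.159033
x=0.640000, y=-0.159033: f=0.064122 → y ← -0.159033 + 0.32·0.064122 = -0.138514
x=0.960000, y=-0.138514: f=0.083773 → y ← -0.138514 + 0.32·0.083773 = -0.111706
y(1.28) ≈ -0.1117

-0.1117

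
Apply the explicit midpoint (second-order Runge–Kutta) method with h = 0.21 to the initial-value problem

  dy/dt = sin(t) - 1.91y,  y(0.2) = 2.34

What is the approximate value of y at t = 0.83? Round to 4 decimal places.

0.9325

Midpoint: k1 = f(t_n, y_n); k2 = f(t_n + h/2, y_n + (h/2)·k1); y_{n+1} = y_n + h·k2.
t=0.200000, y=2.340000:
  k1 = f(0.200000, 2.340000) = -4.270731
  k2 = f(0.305000, 1.891573) = -3.312612
  y ← 2.340000 + 0.21·(-3.312612) = 1.644352
t=0.410000, y=1.644352:
  k1 = f(0.410000, 1.644352) = -2.742102
  k2 = f(0.515000, 1.356431) = -2.098248
  y ← 1.644352 + 0.21·(-2.098248) = 1.203719
t=0.620000, y=1.203719:
  k1 = f(0.620000, 1.203719) = -1.718069
  k2 = f(0.725000, 1.023322) = -1.291410
  y ← 1.203719 + 0.21·(-1.291410) = 0.932523
y(0.83) ≈ 0.9325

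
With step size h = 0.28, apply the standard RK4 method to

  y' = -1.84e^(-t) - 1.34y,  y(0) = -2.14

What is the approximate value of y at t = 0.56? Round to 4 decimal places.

RK4: k1 = f(t_n, y_n); k2 = f(t_n + h/2, y_n + (h/2)·k1); k3 = f(t_n + h/2, y_n + (h/2)·k2); k4 = f(t_n + h, y_n + h·k3); y_{n+1} = y_n + (h/6)·(k1 + 2k2 + 2k3 + k4).
t=0.000000, y=-2.140000:
  k1 = f(0.000000, -2.140000) = 1.027600
  k2 = f(0.140000, -1.996136) = 1.075203
  k3 = f(0.140000, -1.989472) = 1.066273
  k4 = f(0.280000, -1.841444) = 1.076892
  y ← -2.140000 + (0.28/6)·(k1 + 2k2 + 2k3 + k4) = -1.841919
t=0.280000, y=-1.841919:
  k1 = f(0.280000, -1.841919) = 1.077530
  k2 = f(0.420000, -1.691065) = 1.057061
  k3 = f(0.420000, -1.693931) = 1.060901
  k4 = f(0.560000, -1.544867) = 1.019097
  y ← -1.841919 + (0.28/6)·(k1 + 2k2 + 2k3 + k4) = -1.546400
y(0.56) ≈ -1.5464

-1.5464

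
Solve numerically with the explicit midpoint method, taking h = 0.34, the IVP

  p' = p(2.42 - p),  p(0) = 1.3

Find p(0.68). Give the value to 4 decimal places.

Midpoint: k1 = f(t_n, p_n); k2 = f(t_n + h/2, p_n + (h/2)·k1); p_{n+1} = p_n + h·k2.
t=0.000000, p=1.300000:
  k1 = f(0.000000, 1.300000) = 1.456000
  k2 = f(0.170000, 1.547520) = 1.350180
  p ← 1.300000 + 0.34·1.350180 = 1.759061
t=0.340000, p=1.759061:
  k1 = f(0.340000, 1.759061) = 1.162632
  k2 = f(0.510000, 1.956709) = 0.906526
  p ← 1.759061 + 0.34·0.906526 = 2.067280
p(0.68) ≈ 2.0673

2.0673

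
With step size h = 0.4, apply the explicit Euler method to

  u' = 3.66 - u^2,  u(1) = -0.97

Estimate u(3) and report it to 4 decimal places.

1.9520

Euler: u_{n+1} = u_n + h·f(x_n, u_n).
x=1.000000, u=-0.970000: f=2.719100 → u ← -0.970000 + 0.4·2.719100 = 0.117640
x=1.400000, u=0.117640: f=3.646161 → u ← 0.117640 + 0.4·3.646161 = 1.576104
x=1.800000, u=1.576104: f=1.175895 → u ← 1.576104 + 0.4·1.175895 = 2.046462
x=2.200000, u=2.046462: f=-0.528008 → u ← 2.046462 + 0.4·(-0.528008) = 1.835259
x=2.600000, u=1.835259: f=0.291824 → u ← 1.835259 + 0.4·0.291824 = 1.951989
u(3) ≈ 1.9520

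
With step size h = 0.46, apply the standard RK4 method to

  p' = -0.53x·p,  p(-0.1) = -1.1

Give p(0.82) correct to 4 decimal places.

RK4: k1 = f(x_n, p_n); k2 = f(x_n + h/2, p_n + (h/2)·k1); k3 = f(x_n + h/2, p_n + (h/2)·k2); k4 = f(x_n + h, p_n + h·k3); p_{n+1} = p_n + (h/6)·(k1 + 2k2 + 2k3 + k4).
x=-0.100000, p=-1.100000:
  k1 = f(-0.100000, -1.100000) = -0.058300
  k2 = f(0.130000, -1.113409) = 0.076714
  k3 = f(0.130000, -1.082356) = 0.074574
  k4 = f(0.360000, -1.065696) = 0.203335
  p ← -1.100000 + (0.46/6)·(k1 + 2k2 + 2k3 + k4) = -1.065683
x=0.360000, p=-1.065683:
  k1 = f(0.360000, -1.065683) = 0.203332
  k2 = f(0.590000, -1.018917) = 0.318615
  k3 = f(0.590000, -0.992402) = 0.310324
  k4 = f(0.820000, -0.922934) = 0.401107
  p ← -1.065683 + (0.46/6)·(k1 + 2k2 + 2k3 + k4) = -0.922905
p(0.82) ≈ -0.9229

-0.9229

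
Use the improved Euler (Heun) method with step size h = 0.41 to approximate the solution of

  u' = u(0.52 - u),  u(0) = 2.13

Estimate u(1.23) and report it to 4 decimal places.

0.9010

Heun: k1 = f(x_n, u_n); k2 = f(x_n + h, u_n + h·k1); u_{n+1} = u_n + (h/2)·(k1 + k2).
x=0.000000, u=2.130000:
  k1 = f(0.000000, 2.130000) = -3.429300
  k2 = f(0.410000, 0.723987) = -0.147684
  u ← 2.130000 + (0.41/2)·(-3.429300 + (-0.147684)) = 1.396718
x=0.410000, u=1.396718:
  k1 = f(0.410000, 1.396718) = -1.224528
  k2 = f(0.820000, 0.894662) = -0.335195
  u ← 1.396718 + (0.41/2)·(-1.224528 + (-0.335195)) = 1.076975
x=0.820000, u=1.076975:
  k1 = f(0.820000, 1.076975) = -0.599848
  k2 = f(1.230000, 0.831037) = -0.258484
  u ← 1.076975 + (0.41/2)·(-0.599848 + (-0.258484)) = 0.901017
u(1.23) ≈ 0.9010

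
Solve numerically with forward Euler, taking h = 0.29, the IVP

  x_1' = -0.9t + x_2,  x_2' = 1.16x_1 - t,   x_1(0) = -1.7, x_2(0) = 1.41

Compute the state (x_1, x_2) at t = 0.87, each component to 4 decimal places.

-1.1824, -0.2265

Euler on (x_1,x_2): x_1_{n+1} = x_1_n + h·x_1', x_2_{n+1} = x_2_n + h·x_2'.
0.000000: (-1.700000, 1.410000); f=(1.410000, -1.972000) → (-1.291100, 0.838120)
0.290000: (-1.291100, 0.838120); f=(0.577120, -1.787676) → (-1.123735, 0.319694)
0.580000: (-1.123735, 0.319694); f=(-0.202306, -1.883533) → (-1.182404, -0.226531)
(x_1(0.87), x_2(0.87)) ≈ (-1.1824, -0.2265)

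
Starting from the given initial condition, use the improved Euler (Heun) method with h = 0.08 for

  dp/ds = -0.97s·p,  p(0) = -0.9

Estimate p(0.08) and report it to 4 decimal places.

-0.8972

Heun: k1 = f(s_n, p_n); k2 = f(s_n + h, p_n + h·k1); p_{n+1} = p_n + (h/2)·(k1 + k2).
s=0.000000, p=-0.900000:
  k1 = f(0.000000, -0.900000) = 0.000000
  k2 = f(0.080000, -0.900000) = 0.069840
  p ← -0.900000 + (0.08/2)·(0.000000 + 0.069840) = -0.897206
p(0.08) ≈ -0.8972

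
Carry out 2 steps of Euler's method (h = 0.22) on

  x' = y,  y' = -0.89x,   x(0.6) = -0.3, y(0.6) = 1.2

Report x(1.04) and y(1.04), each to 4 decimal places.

Euler on (x,y): x_{n+1} = x_n + h·x', y_{n+1} = y_n + h·y'.
0.600000: (-0.300000, 1.200000); f=(1.200000, 0.267000) → (-0.036000, 1.258740)
0.820000: (-0.036000, 1.258740); f=(1.258740, 0.032040) → (0.240923, 1.265789)
(x(1.04), y(1.04)) ≈ (0.2409, 1.2658)

0.2409, 1.2658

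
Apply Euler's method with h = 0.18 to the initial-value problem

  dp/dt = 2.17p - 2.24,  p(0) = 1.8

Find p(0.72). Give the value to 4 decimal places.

Euler: p_{n+1} = p_n + h·f(t_n, p_n).
t=0.000000, p=1.800000: f=1.666000 → p ← 1.800000 + 0.18·1.666000 = 2.099880
t=0.180000, p=2.099880: f=2.316740 → p ← 2.099880 + 0.18·2.316740 = 2.516893
t=0.360000, p=2.516893: f=3.221658 → p ← 2.516893 + 0.18·3.221658 = 3.096792
t=0.540000, p=3.096792: f=4.480038 → p ← 3.096792 + 0.18·4.480038 = 3.903198
p(0.72) ≈ 3.9032

3.9032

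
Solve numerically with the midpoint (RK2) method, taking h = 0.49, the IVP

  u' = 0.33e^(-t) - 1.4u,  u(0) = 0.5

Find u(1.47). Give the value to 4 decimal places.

0.1549

Midpoint: k1 = f(t_n, u_n); k2 = f(t_n + h/2, u_n + (h/2)·k1); u_{n+1} = u_n + h·k2.
t=0.000000, u=0.500000:
  k1 = f(0.000000, 0.500000) = -0.370000
  k2 = f(0.245000, 0.409350) = -0.314798
  u ← 0.500000 + 0.49·(-0.314798) = 0.345749
t=0.490000, u=0.345749:
  k1 = f(0.490000, 0.345749) = -0.281882
  k2 = f(0.735000, 0.276688) = -0.229127
  u ← 0.345749 + 0.49·(-0.229127) = 0.233477
t=0.980000, u=0.233477:
  k1 = f(0.980000, 0.233477) = -0.203015
  k2 = f(1.225000, 0.183738) = -0.160294
  u ← 0.233477 + 0.49·(-0.160294) = 0.154933
u(1.47) ≈ 0.1549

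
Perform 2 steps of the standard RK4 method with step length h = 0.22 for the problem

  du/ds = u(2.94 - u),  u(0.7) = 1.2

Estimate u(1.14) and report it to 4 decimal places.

RK4: k1 = f(s_n, u_n); k2 = f(s_n + h/2, u_n + (h/2)·k1); k3 = f(s_n + h/2, u_n + (h/2)·k2); k4 = f(s_n + h, u_n + h·k3); u_{n+1} = u_n + (h/6)·(k1 + 2k2 + 2k3 + k4).
s=0.700000, u=1.200000:
  k1 = f(0.700000, 1.200000) = 2.088000
  k2 = f(0.810000, 1.429680) = 2.159274
  k3 = f(0.810000, 1.437520) = 2.159845
  k4 = f(0.920000, 1.675166) = 2.118807
  u ← 1.200000 + (0.22/6)·(k1 + 2k2 + 2k3 + k4) = 1.670985
s=0.920000, u=1.670985:
  k1 = f(0.920000, 1.670985) = 2.120505
  k2 = f(1.030000, 1.904241) = 1.972335
  k3 = f(1.030000, 1.887942) = 1.986225
  k4 = f(1.140000, 2.107954) = 1.753914
  u ← 1.670985 + (0.22/6)·(k1 + 2k2 + 2k3 + k4) = 2.103341
u(1.14) ≈ 2.1033

2.1033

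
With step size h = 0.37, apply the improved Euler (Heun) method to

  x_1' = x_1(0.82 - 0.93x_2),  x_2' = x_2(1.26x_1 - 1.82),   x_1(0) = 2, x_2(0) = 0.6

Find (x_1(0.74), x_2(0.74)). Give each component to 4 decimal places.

2.0985, 1.1304

Heun on (x_1,x_2): k1 = f(s_n, state_n); k2 = f(s_n + h, state_n + h·k1); state_{n+1} = state_n + (h/2)·(k1 + k2).
0.000000: (2.000000, 0.600000)
  k1 = (0.524000, 0.420000)
  predictor → (2.193880, 0.755400)
  k2 = (0.257733, 0.713316)
  → (2.144621, 0.809663)
0.370000: (2.144621, 0.809663)
  k1 = (0.143718, 0.714303)
  predictor → (2.197796, 1.073955)
  k2 = (-0.392919, 1.019423)
  → (2.098518, 1.130403)
(x_1(0.74), x_2(0.74)) ≈ (2.0985, 1.1304)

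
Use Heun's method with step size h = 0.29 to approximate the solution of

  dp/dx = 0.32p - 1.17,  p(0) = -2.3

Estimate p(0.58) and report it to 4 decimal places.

-3.5129

Heun: k1 = f(x_n, p_n); k2 = f(x_n + h, p_n + h·k1); p_{n+1} = p_n + (h/2)·(k1 + k2).
x=0.000000, p=-2.300000:
  k1 = f(0.000000, -2.300000) = -1.906000
  k2 = f(0.290000, -2.852740) = -2.082877
  p ← -2.300000 + (0.29/2)·(-1.906000 + (-2.082877)) = -2.878387
x=0.290000, p=-2.878387:
  k1 = f(0.290000, -2.878387) = -2.091084
  k2 = f(0.580000, -3.484801) = -2.285136
  p ← -2.878387 + (0.29/2)·(-2.091084 + (-2.285136)) = -3.512939
p(0.58) ≈ -3.5129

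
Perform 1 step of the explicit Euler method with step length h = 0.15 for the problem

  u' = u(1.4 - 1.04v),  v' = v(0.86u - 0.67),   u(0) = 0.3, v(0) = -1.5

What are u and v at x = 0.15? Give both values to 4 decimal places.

Euler on (u,v): u_{n+1} = u_n + h·u', v_{n+1} = v_n + h·v'.
0.000000: (0.300000, -1.500000); f=(0.888000, 0.618000) → (0.433200, -1.407300)
(u(0.15), v(0.15)) ≈ (0.4332, -1.4073)

0.4332, -1.4073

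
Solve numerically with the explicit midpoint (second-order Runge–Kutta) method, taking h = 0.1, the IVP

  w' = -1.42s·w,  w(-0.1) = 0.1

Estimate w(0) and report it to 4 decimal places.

0.1007

Midpoint: k1 = f(s_n, w_n); k2 = f(s_n + h/2, w_n + (h/2)·k1); w_{n+1} = w_n + h·k2.
s=-0.100000, w=0.100000:
  k1 = f(-0.100000, 0.100000) = 0.014200
  k2 = f(-0.050000, 0.100710) = 0.007150
  w ← 0.100000 + 0.1·0.007150 = 0.100715
w(0) ≈ 0.1007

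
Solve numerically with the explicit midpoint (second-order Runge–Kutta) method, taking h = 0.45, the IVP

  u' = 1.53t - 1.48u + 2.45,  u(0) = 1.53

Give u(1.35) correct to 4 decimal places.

2.4509

Midpoint: k1 = f(t_n, u_n); k2 = f(t_n + h/2, u_n + (h/2)·k1); u_{n+1} = u_n + h·k2.
t=0.000000, u=1.530000:
  k1 = f(0.000000, 1.530000) = 0.185600
  k2 = f(0.225000, 1.571760) = 0.468045
  u ← 1.530000 + 0.45·0.468045 = 1.740620
t=0.450000, u=1.740620:
  k1 = f(0.450000, 1.740620) = 0.562382
  k2 = f(0.675000, 1.867156) = 0.719359
  u ← 1.740620 + 0.45·0.719359 = 2.064332
t=0.900000, u=2.064332:
  k1 = f(0.900000, 2.064332) = 0.771789
  k2 = f(1.125000, 2.237984) = 0.859033
  u ← 2.064332 + 0.45·0.859033 = 2.450897
u(1.35) ≈ 2.4509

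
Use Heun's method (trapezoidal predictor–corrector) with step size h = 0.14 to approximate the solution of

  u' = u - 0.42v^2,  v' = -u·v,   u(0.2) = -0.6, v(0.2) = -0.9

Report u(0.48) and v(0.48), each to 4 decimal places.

-0.9243, -1.1085

Heun on (u,v): k1 = f(t_n, state_n); k2 = f(t_n + h, state_n + h·k1); state_{n+1} = state_n + (h/2)·(k1 + k2).
0.200000: (-0.600000, -0.900000)
  k1 = (-0.940200, -0.540000)
  predictor → (-0.731628, -0.975600)
  k2 = (-1.131382, -0.713776)
  → (-0.745011, -0.987764)
0.340000: (-0.745011, -0.987764)
  k1 = (-1.154796, -0.735895)
  predictor → (-0.906682, -1.090790)
  k2 = (-1.406407, -0.988999)
  → (-0.924295, -1.108507)
(u(0.48), v(0.48)) ≈ (-0.9243, -1.1085)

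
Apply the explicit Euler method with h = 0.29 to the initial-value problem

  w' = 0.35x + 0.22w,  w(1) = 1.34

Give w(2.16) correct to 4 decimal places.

Euler: w_{n+1} = w_n + h·f(x_n, w_n).
x=1.000000, w=1.340000: f=0.644800 → w ← 1.340000 + 0.29·0.644800 = 1.526992
x=1.290000, w=1.526992: f=0.787438 → w ← 1.526992 + 0.29·0.787438 = 1.755349
x=1.580000, w=1.755349: f=0.939177 → w ← 1.755349 + 0.29·0.939177 = 2.027710
x=1.870000, w=2.027710: f=1.100596 → w ← 2.027710 + 0.29·1.100596 = 2.346883
w(2.16) ≈ 2.3469

2.3469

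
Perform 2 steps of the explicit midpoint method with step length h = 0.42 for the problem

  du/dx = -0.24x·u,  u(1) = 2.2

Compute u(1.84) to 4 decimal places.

1.6485

Midpoint: k1 = f(x_n, u_n); k2 = f(x_n + h/2, u_n + (h/2)·k1); u_{n+1} = u_n + h·k2.
x=1.000000, u=2.200000:
  k1 = f(1.000000, 2.200000) = -0.528000
  k2 = f(1.210000, 2.089120) = -0.606680
  u ← 2.200000 + 0.42·(-0.606680) = 1.945194
x=1.420000, u=1.945194:
  k1 = f(1.420000, 1.945194) = -0.662922
  k2 = f(1.630000, 1.805981) = -0.706500
  u ← 1.945194 + 0.42·(-0.706500) = 1.648464
u(1.84) ≈ 1.6485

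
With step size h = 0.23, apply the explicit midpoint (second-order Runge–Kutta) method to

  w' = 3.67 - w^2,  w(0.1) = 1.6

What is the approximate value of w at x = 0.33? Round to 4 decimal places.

Midpoint: k1 = f(x_n, w_n); k2 = f(x_n + h/2, w_n + (h/2)·k1); w_{n+1} = w_n + h·k2.
x=0.100000, w=1.600000:
  k1 = f(0.100000, 1.600000) = 1.110000
  k2 = f(0.215000, 1.727650) = 0.685225
  w ← 1.600000 + 0.23·0.685225 = 1.757602
w(0.33) ≈ 1.7576

1.7576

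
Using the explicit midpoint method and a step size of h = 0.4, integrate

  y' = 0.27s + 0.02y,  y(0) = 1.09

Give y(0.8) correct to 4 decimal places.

Midpoint: k1 = f(s_n, y_n); k2 = f(s_n + h/2, y_n + (h/2)·k1); y_{n+1} = y_n + h·k2.
s=0.000000, y=1.090000:
  k1 = f(0.000000, 1.090000) = 0.021800
  k2 = f(0.200000, 1.094360) = 0.075887
  y ← 1.090000 + 0.4·0.075887 = 1.120355
s=0.400000, y=1.120355:
  k1 = f(0.400000, 1.120355) = 0.130407
  k2 = f(0.600000, 1.146436) = 0.184929
  y ← 1.120355 + 0.4·0.184929 = 1.194326
y(0.8) ≈ 1.1943

1.1943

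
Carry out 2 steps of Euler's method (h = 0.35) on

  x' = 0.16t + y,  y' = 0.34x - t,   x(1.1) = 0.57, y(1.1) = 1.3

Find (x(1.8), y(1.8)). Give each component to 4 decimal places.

1.5118, 0.6046

Euler on (x,y): x_{n+1} = x_n + h·x', y_{n+1} = y_n + h·y'.
1.100000: (0.570000, 1.300000); f=(1.476000, -0.906200) → (1.086600, 0.982830)
1.450000: (1.086600, 0.982830); f=(1.214830, -1.080556) → (1.511790, 0.604635)
(x(1.8), y(1.8)) ≈ (1.5118, 0.6046)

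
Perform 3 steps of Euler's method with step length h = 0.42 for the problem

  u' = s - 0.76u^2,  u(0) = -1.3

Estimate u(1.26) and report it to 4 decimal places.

Euler: u_{n+1} = u_n + h·f(s_n, u_n).
s=0.000000, u=-1.300000: f=-1.284400 → u ← -1.300000 + 0.42·(-1.284400) = -1.839448
s=0.420000, u=-1.839448: f=-2.151512 → u ← -1.839448 + 0.42·(-2.151512) = -2.743083
s=0.840000, u=-2.743083: f=-4.878624 → u ← -2.743083 + 0.42·(-4.878624) = -4.792105
u(1.26) ≈ -4.7921

-4.7921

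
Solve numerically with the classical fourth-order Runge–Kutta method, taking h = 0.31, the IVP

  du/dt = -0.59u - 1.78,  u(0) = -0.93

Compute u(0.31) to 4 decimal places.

RK4: k1 = f(t_n, u_n); k2 = f(t_n + h/2, u_n + (h/2)·k1); k3 = f(t_n + h/2, u_n + (h/2)·k2); k4 = f(t_n + h, u_n + h·k3); u_{n+1} = u_n + (h/6)·(k1 + 2k2 + 2k3 + k4).
t=0.000000, u=-0.930000:
  k1 = f(0.000000, -0.930000) = -1.231300
  k2 = f(0.155000, -1.120852) = -1.118698
  k3 = f(0.155000, -1.103398) = -1.128995
  k4 = f(0.310000, -1.279988) = -1.024807
  u ← -0.930000 + (0.31/6)·(k1 + 2k2 + 2k3 + k4) = -1.278827
u(0.31) ≈ -1.2788

-1.2788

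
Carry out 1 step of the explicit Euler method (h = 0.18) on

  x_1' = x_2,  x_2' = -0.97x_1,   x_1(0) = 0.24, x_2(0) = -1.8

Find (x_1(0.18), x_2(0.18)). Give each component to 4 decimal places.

Euler on (x_1,x_2): x_1_{n+1} = x_1_n + h·x_1', x_2_{n+1} = x_2_n + h·x_2'.
0.000000: (0.240000, -1.800000); f=(-1.800000, -0.232800) → (-0.084000, -1.841904)
(x_1(0.18), x_2(0.18)) ≈ (-0.0840, -1.8419)

-0.0840, -1.8419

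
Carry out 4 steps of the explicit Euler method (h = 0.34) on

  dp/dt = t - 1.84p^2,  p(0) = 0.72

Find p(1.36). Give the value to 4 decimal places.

Euler: p_{n+1} = p_n + h·f(t_n, p_n).
t=0.000000, p=0.720000: f=-0.953856 → p ← 0.720000 + 0.34·(-0.953856) = 0.395689
t=0.340000, p=0.395689: f=0.051912 → p ← 0.395689 + 0.34·0.051912 = 0.413339
t=0.680000, p=0.413339: f=0.365638 → p ← 0.413339 + 0.34·0.365638 = 0.537656
t=1.020000, p=0.537656: f=0.488104 → p ← 0.537656 + 0.34·0.488104 = 0.703611
p(1.36) ≈ 0.7036

0.7036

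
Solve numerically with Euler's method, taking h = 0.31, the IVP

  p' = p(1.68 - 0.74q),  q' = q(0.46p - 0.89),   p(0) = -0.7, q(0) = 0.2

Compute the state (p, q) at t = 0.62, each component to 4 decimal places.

Euler on (p,q): p_{n+1} = p_n + h·p', q_{n+1} = q_n + h·q'.
0.000000: (-0.700000, 0.200000); f=(-1.072400, -0.242400) → (-1.032444, 0.124856)
0.310000: (-1.032444, 0.124856); f=(-1.639115, -0.170419) → (-1.540570, 0.072026)
(p(0.62), q(0.62)) ≈ (-1.5406, 0.0720)

-1.5406, 0.0720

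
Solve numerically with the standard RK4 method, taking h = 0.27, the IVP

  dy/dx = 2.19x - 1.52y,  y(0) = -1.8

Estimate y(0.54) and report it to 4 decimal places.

-0.5450

RK4: k1 = f(x_n, y_n); k2 = f(x_n + h/2, y_n + (h/2)·k1); k3 = f(x_n + h/2, y_n + (h/2)·k2); k4 = f(x_n + h, y_n + h·k3); y_{n+1} = y_n + (h/6)·(k1 + 2k2 + 2k3 + k4).
x=0.000000, y=-1.800000:
  k1 = f(0.000000, -1.800000) = 2.736000
  k2 = f(0.135000, -1.430640) = 2.470223
  k3 = f(0.135000, -1.466520) = 2.524760
  k4 = f(0.270000, -1.118315) = 2.291138
  y ← -1.800000 + (0.27/6)·(k1 + 2k2 + 2k3 + k4) = -1.124230
x=0.270000, y=-1.124230:
  k1 = f(0.270000, -1.124230) = 2.300130
  k2 = f(0.405000, -0.813713) = 2.123793
  k3 = f(0.405000, -0.837518) = 2.159978
  k4 = f(0.540000, -0.541036) = 2.004975
  y ← -1.124230 + (0.27/6)·(k1 + 2k2 + 2k3 + k4) = -0.544961
y(0.54) ≈ -0.5450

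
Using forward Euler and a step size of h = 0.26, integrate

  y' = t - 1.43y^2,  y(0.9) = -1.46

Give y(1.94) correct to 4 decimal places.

Euler: y_{n+1} = y_n + h·f(t_n, y_n).
t=0.900000, y=-1.460000: f=-2.148188 → y ← -1.460000 + 0.26·(-2.148188) = -2.018529
t=1.160000, y=-2.018529: f=-4.666476 → y ← -2.018529 + 0.26·(-4.666476) = -3.231813
t=1.420000, y=-3.231813: f=-13.515797 → y ← -3.231813 + 0.26·(-13.515797) = -6.745920
t=1.680000, y=-6.745920: f=-63.395632 → y ← -6.745920 + 0.26·(-63.395632) = -23.228784
y(1.94) ≈ -23.2288

-23.2288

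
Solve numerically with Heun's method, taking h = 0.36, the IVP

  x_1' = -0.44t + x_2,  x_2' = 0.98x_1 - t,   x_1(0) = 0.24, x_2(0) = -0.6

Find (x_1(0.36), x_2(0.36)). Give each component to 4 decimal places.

0.0107, -0.6182

Heun on (x_1,x_2): k1 = f(t_n, state_n); k2 = f(t_n + h, state_n + h·k1); state_{n+1} = state_n + (h/2)·(k1 + k2).
0.000000: (0.240000, -0.600000)
  k1 = (-0.600000, 0.235200)
  predictor → (0.024000, -0.515328)
  k2 = (-0.673728, -0.336480)
  → (0.010729, -0.618230)
(x_1(0.36), x_2(0.36)) ≈ (0.0107, -0.6182)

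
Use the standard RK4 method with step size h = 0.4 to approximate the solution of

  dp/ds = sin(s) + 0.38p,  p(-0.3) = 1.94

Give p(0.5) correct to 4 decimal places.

RK4: k1 = f(s_n, p_n); k2 = f(s_n + h/2, p_n + (h/2)·k1); k3 = f(s_n + h/2, p_n + (h/2)·k2); k4 = f(s_n + h, p_n + h·k3); p_{n+1} = p_n + (h/6)·(k1 + 2k2 + 2k3 + k4).
s=-0.300000, p=1.940000:
  k1 = f(-0.300000, 1.940000) = 0.441680
  k2 = f(-0.100000, 2.028336) = 0.670934
  k3 = f(-0.100000, 2.074187) = 0.688358
  k4 = f(0.100000, 2.215343) = 0.941664
  p ← 1.940000 + (0.4/6)·(k1 + 2k2 + 2k3 + k4) = 2.213462
s=0.100000, p=2.213462:
  k1 = f(0.100000, 2.213462) = 0.940949
  k2 = f(0.300000, 2.401652) = 1.208148
  k3 = f(0.300000, 2.455091) = 1.228455
  k4 = f(0.500000, 2.704844) = 1.507266
  p ← 2.213462 + (0.4/6)·(k1 + 2k2 + 2k3 + k4) = 2.701557
p(0.5) ≈ 2.7016

2.7016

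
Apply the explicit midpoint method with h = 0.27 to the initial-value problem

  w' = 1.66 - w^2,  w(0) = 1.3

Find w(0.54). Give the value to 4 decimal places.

1.2919

Midpoint: k1 = f(t_n, w_n); k2 = f(t_n + h/2, w_n + (h/2)·k1); w_{n+1} = w_n + h·k2.
t=0.000000, w=1.300000:
  k1 = f(0.000000, 1.300000) = -0.030000
  k2 = f(0.135000, 1.295950) = -0.019486
  w ← 1.300000 + 0.27·(-0.019486) = 1.294739
t=0.270000, w=1.294739:
  k1 = f(0.270000, 1.294739) = -0.016348
  k2 = f(0.405000, 1.292532) = -0.010638
  w ← 1.294739 + 0.27·(-0.010638) = 1.291866
w(0.54) ≈ 1.2919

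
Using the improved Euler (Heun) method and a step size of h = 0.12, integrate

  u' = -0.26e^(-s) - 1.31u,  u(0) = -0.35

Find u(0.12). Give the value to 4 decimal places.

-0.3263

Heun: k1 = f(s_n, u_n); k2 = f(s_n + h, u_n + h·k1); u_{n+1} = u_n + (h/2)·(k1 + k2).
s=0.000000, u=-0.350000:
  k1 = f(0.000000, -0.350000) = 0.198500
  k2 = f(0.120000, -0.326180) = 0.196696
  u ← -0.350000 + (0.12/2)·(0.198500 + 0.196696) = -0.326288
u(0.12) ≈ -0.3263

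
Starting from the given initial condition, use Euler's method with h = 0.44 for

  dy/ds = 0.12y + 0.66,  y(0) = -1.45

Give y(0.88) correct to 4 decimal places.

Euler: y_{n+1} = y_n + h·f(s_n, y_n).
s=0.000000, y=-1.450000: f=0.486000 → y ← -1.450000 + 0.44·0.486000 = -1.236160
s=0.440000, y=-1.236160: f=0.511661 → y ← -1.236160 + 0.44·0.511661 = -1.011029
y(0.88) ≈ -1.0110

-1.0110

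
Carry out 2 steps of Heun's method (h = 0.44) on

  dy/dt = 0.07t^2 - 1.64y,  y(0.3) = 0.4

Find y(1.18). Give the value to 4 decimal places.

Heun: k1 = f(t_n, y_n); k2 = f(t_n + h, y_n + h·k1); y_{n+1} = y_n + (h/2)·(k1 + k2).
t=0.300000, y=0.400000:
  k1 = f(0.300000, 0.400000) = -0.649700
  k2 = f(0.740000, 0.114132) = -0.148844
  y ← 0.400000 + (0.44/2)·(-0.649700 + (-0.148844)) = 0.224320
t=0.740000, y=0.224320:
  k1 = f(0.740000, 0.224320) = -0.329553
  k2 = f(1.180000, 0.079317) = -0.032612
  y ← 0.224320 + (0.44/2)·(-0.329553 + (-0.032612)) = 0.144644
y(1.18) ≈ 0.1446

0.1446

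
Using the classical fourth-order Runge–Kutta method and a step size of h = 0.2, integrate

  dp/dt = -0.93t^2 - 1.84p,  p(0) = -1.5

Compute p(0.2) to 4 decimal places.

RK4: k1 = f(t_n, p_n); k2 = f(t_n + h/2, p_n + (h/2)·k1); k3 = f(t_n + h/2, p_n + (h/2)·k2); k4 = f(t_n + h, p_n + h·k3); p_{n+1} = p_n + (h/6)·(k1 + 2k2 + 2k3 + k4).
t=0.000000, p=-1.500000:
  k1 = f(0.000000, -1.500000) = 2.760000
  k2 = f(0.100000, -1.224000) = 2.242860
  k3 = f(0.100000, -1.275714) = 2.338014
  k4 = f(0.200000, -1.032397) = 1.862411
  p ← -1.500000 + (0.2/6)·(k1 + 2k2 + 2k3 + k4) = -1.040528
p(0.2) ≈ -1.0405

-1.0405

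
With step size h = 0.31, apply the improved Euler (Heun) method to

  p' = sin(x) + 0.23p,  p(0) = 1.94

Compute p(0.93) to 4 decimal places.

Heun: k1 = f(x_n, p_n); k2 = f(x_n + h, p_n + h·k1); p_{n+1} = p_n + (h/2)·(k1 + k2).
x=0.000000, p=1.940000:
  k1 = f(0.000000, 1.940000) = 0.446200
  k2 = f(0.310000, 2.078322) = 0.783073
  p ← 1.940000 + (0.31/2)·(0.446200 + 0.783073) = 2.130537
x=0.310000, p=2.130537:
  k1 = f(0.310000, 2.130537) = 0.795082
  k2 = f(0.620000, 2.377013) = 1.127748
  p ← 2.130537 + (0.31/2)·(0.795082 + 1.127748) = 2.428576
x=0.620000, p=2.428576:
  k1 = f(0.620000, 2.428576) = 1.139608
  k2 = f(0.930000, 2.781854) = 1.441446
  p ← 2.428576 + (0.31/2)·(1.139608 + 1.441446) = 2.828639
p(0.93) ≈ 2.8286

2.8286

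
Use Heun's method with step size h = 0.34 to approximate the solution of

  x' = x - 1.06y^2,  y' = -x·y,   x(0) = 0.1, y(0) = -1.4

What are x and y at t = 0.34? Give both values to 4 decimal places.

-0.6631, -1.5078

Heun on (x,y): k1 = f(t_n, state_n); k2 = f(t_n + h, state_n + h·k1); state_{n+1} = state_n + (h/2)·(k1 + k2).
0.000000: (0.100000, -1.400000)
  k1 = (-1.977600, 0.140000)
  predictor → (-0.572384, -1.352400)
  k2 = (-2.511109, -0.774092)
  → (-0.663081, -1.507796)
(x(0.34), y(0.34)) ≈ (-0.6631, -1.5078)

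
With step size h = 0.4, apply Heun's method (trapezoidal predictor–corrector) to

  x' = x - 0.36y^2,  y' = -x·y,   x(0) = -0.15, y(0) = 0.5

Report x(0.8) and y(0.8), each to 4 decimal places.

-0.4511, 0.6199

Heun on (x,y): k1 = f(s_n, state_n); k2 = f(s_n + h, state_n + h·k1); state_{n+1} = state_n + (h/2)·(k1 + k2).
0.000000: (-0.150000, 0.500000)
  k1 = (-0.240000, 0.075000)
  predictor → (-0.246000, 0.530000)
  k2 = (-0.347124, 0.130380)
  → (-0.267425, 0.541076)
0.400000: (-0.267425, 0.541076)
  k1 = (-0.372820, 0.144697)
  predictor → (-0.416553, 0.598955)
  k2 = (-0.545702, 0.249496)
  → (-0.451129, 0.619915)
(x(0.8), y(0.8)) ≈ (-0.4511, 0.6199)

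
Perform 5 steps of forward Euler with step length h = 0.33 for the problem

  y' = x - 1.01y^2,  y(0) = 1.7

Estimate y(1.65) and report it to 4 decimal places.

Euler: y_{n+1} = y_n + h·f(x_n, y_n).
x=0.000000, y=1.700000: f=-2.918900 → y ← 1.700000 + 0.33·(-2.918900) = 0.736763
x=0.330000, y=0.736763: f=-0.218248 → y ← 0.736763 + 0.33·(-0.218248) = 0.664741
x=0.660000, y=0.664741: f=0.213700 → y ← 0.664741 + 0.33·0.213700 = 0.735262
x=0.990000, y=0.735262: f=0.443983 → y ← 0.735262 + 0.33·0.443983 = 0.881777
x=1.320000, y=0.881777: f=0.534694 → y ← 0.881777 + 0.33·0.534694 = 1.058226
y(1.65) ≈ 1.0582

1.0582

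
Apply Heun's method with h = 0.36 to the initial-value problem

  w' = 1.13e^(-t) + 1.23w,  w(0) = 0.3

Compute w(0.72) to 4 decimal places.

Heun: k1 = f(t_n, w_n); k2 = f(t_n + h, w_n + h·k1); w_{n+1} = w_n + (h/2)·(k1 + k2).
t=0.000000, w=0.300000:
  k1 = f(0.000000, 0.300000) = 1.499000
  k2 = f(0.360000, 0.839640) = 1.821131
  w ← 0.300000 + (0.36/2)·(1.499000 + 1.821131) = 0.897624
t=0.360000, w=0.897624:
  k1 = f(0.360000, 0.897624) = 1.892451
  k2 = f(0.720000, 1.578906) = 2.492085
  w ← 0.897624 + (0.36/2)·(1.892451 + 2.492085) = 1.686840
w(0.72) ≈ 1.6868

1.6868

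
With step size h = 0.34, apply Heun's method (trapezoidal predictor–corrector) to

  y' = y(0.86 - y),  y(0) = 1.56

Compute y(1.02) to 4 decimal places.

Heun: k1 = f(t_n, y_n); k2 = f(t_n + h, y_n + h·k1); y_{n+1} = y_n + (h/2)·(k1 + k2).
t=0.000000, y=1.560000:
  k1 = f(0.000000, 1.560000) = -1.092000
  k2 = f(0.340000, 1.188720) = -0.390756
  y ← 1.560000 + (0.34/2)·(-1.092000 + (-0.390756)) = 1.307931
t=0.340000, y=1.307931:
  k1 = f(0.340000, 1.307931) = -0.585864
  k2 = f(0.680000, 1.108738) = -0.275785
  y ← 1.307931 + (0.34/2)·(-0.585864 + (-0.275785)) = 1.161451
t=0.680000, y=1.161451:
  k1 = f(0.680000, 1.161451) = -0.350121
  k2 = f(1.020000, 1.042410) = -0.190146
  y ← 1.161451 + (0.34/2)·(-0.350121 + (-0.190146)) = 1.069606
y(1.02) ≈ 1.0696

1.0696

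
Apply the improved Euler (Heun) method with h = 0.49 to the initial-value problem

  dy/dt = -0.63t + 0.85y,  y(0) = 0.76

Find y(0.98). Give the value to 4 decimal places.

1.3453

Heun: k1 = f(t_n, y_n); k2 = f(t_n + h, y_n + h·k1); y_{n+1} = y_n + (h/2)·(k1 + k2).
t=0.000000, y=0.760000:
  k1 = f(0.000000, 0.760000) = 0.646000
  k2 = f(0.490000, 1.076540) = 0.606359
  y ← 0.760000 + (0.49/2)·(0.646000 + 0.606359) = 1.066828
t=0.490000, y=1.066828:
  k1 = f(0.490000, 1.066828) = 0.598104
  k2 = f(0.980000, 1.359899) = 0.538514
  y ← 1.066828 + (0.49/2)·(0.598104 + 0.538514) = 1.345299
y(0.98) ≈ 1.3453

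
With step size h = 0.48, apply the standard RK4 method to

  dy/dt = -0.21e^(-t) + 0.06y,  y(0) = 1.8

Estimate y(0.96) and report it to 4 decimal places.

1.7727

RK4: k1 = f(t_n, y_n); k2 = f(t_n + h/2, y_n + (h/2)·k1); k3 = f(t_n + h/2, y_n + (h/2)·k2); k4 = f(t_n + h, y_n + h·k3); y_{n+1} = y_n + (h/6)·(k1 + 2k2 + 2k3 + k4).
t=0.000000, y=1.800000:
  k1 = f(0.000000, 1.800000) = -0.102000
  k2 = f(0.240000, 1.775520) = -0.058661
  k3 = f(0.240000, 1.785921) = -0.058037
  k4 = f(0.480000, 1.772142) = -0.023616
  y ← 1.800000 + (0.48/6)·(k1 + 2k2 + 2k3 + k4) = 1.771279
t=0.480000, y=1.771279:
  k1 = f(0.480000, 1.771279) = -0.023668
  k2 = f(0.720000, 1.765599) = 0.003718
  k3 = f(0.720000, 1.772171) = 0.004112
  k4 = f(0.960000, 1.773253) = 0.025988
  y ← 1.771279 + (0.48/6)·(k1 + 2k2 + 2k3 + k4) = 1.772718
y(0.96) ≈ 1.7727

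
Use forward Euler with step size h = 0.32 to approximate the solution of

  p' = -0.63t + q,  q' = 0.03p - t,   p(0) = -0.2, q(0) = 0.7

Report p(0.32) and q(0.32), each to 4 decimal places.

0.0240, 0.6981

Euler on (p,q): p_{n+1} = p_n + h·p', q_{n+1} = q_n + h·q'.
0.000000: (-0.200000, 0.700000); f=(0.700000, -0.006000) → (0.024000, 0.698080)
(p(0.32), q(0.32)) ≈ (0.0240, 0.6981)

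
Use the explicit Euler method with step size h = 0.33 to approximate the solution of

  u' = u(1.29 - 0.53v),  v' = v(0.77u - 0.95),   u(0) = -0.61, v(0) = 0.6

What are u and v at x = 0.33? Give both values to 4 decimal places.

Euler on (u,v): u_{n+1} = u_n + h·u', v_{n+1} = v_n + h·v'.
0.000000: (-0.610000, 0.600000); f=(-0.592920, -0.851820) → (-0.805664, 0.318899)
(u(0.33), v(0.33)) ≈ (-0.8057, 0.3189)

-0.8057, 0.3189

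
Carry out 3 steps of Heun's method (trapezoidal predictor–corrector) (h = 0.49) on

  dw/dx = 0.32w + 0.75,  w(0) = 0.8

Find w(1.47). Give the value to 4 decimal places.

2.6796

Heun: k1 = f(x_n, w_n); k2 = f(x_n + h, w_n + h·k1); w_{n+1} = w_n + (h/2)·(k1 + k2).
x=0.000000, w=0.800000:
  k1 = f(0.000000, 0.800000) = 1.006000
  k2 = f(0.490000, 1.292940) = 1.163741
  w ← 0.800000 + (0.49/2)·(1.006000 + 1.163741) = 1.331586
x=0.490000, w=1.331586:
  k1 = f(0.490000, 1.331586) = 1.176108
  k2 = f(0.980000, 1.907879) = 1.360521
  w ← 1.331586 + (0.49/2)·(1.176108 + 1.360521) = 1.953061
x=0.980000, w=1.953061:
  k1 = f(0.980000, 1.953061) = 1.374979
  k2 = f(1.470000, 2.626801) = 1.590576
  w ← 1.953061 + (0.49/2)·(1.374979 + 1.590576) = 2.679622
w(1.47) ≈ 2.6796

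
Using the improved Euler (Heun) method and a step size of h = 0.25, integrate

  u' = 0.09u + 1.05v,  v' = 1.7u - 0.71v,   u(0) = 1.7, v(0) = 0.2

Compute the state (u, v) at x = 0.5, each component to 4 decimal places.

Heun on (u,v): k1 = f(x_n, state_n); k2 = f(x_n + h, state_n + h·k1); state_{n+1} = state_n + (h/2)·(k1 + k2).
0.000000: (1.700000, 0.200000)
  k1 = (0.363000, 2.748000)
  predictor → (1.790750, 0.887000)
  k2 = (1.092518, 2.414505)
  → (1.881940, 0.845313)
0.250000: (1.881940, 0.845313)
  k1 = (1.056953, 2.599125)
  predictor → (2.146178, 1.495094)
  k2 = (1.763005, 2.586986)
  → (2.234435, 1.493577)
(u(0.5), v(0.5)) ≈ (2.2344, 1.4936)

2.2344, 1.4936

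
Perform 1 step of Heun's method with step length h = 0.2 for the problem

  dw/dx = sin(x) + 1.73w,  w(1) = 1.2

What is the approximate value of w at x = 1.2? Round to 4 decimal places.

Heun: k1 = f(x_n, w_n); k2 = f(x_n + h, w_n + h·k1); w_{n+1} = w_n + (h/2)·(k1 + k2).
x=1.000000, w=1.200000:
  k1 = f(1.000000, 1.200000) = 2.917471
  k2 = f(1.200000, 1.783494) = 4.017484
  w ← 1.200000 + (0.2/2)·(2.917471 + 4.017484) = 1.893496
w(1.2) ≈ 1.8935

1.8935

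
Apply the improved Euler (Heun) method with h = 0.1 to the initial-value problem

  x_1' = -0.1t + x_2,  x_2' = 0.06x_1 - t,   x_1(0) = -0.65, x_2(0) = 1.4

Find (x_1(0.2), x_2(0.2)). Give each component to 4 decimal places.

Heun on (x_1,x_2): k1 = f(t_n, state_n); k2 = f(t_n + h, state_n + h·k1); state_{n+1} = state_n + (h/2)·(k1 + k2).
0.000000: (-0.650000, 1.400000)
  k1 = (1.400000, -0.039000)
  predictor → (-0.510000, 1.396100)
  k2 = (1.386100, -0.130600)
  → (-0.510695, 1.391520)
0.100000: (-0.510695, 1.391520)
  k1 = (1.381520, -0.130642)
  predictor → (-0.372543, 1.378456)
  k2 = (1.358456, -0.222353)
  → (-0.373696, 1.373870)
(x_1(0.2), x_2(0.2)) ≈ (-0.3737, 1.3739)

-0.3737, 1.3739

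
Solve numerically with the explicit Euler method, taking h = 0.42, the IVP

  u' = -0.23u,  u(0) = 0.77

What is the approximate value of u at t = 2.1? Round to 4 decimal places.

0.4633

Euler: u_{n+1} = u_n + h·f(t_n, u_n).
t=0.000000, u=0.770000: f=-0.177100 → u ← 0.770000 + 0.42·(-0.177100) = 0.695618
t=0.420000, u=0.695618: f=-0.159992 → u ← 0.695618 + 0.42·(-0.159992) = 0.628421
t=0.840000, u=0.628421: f=-0.144537 → u ← 0.628421 + 0.42·(-0.144537) = 0.567716
t=1.260000, u=0.567716: f=-0.130575 → u ← 0.567716 + 0.42·(-0.130575) = 0.512874
t=1.680000, u=0.512874: f=-0.117961 → u ← 0.512874 + 0.42·(-0.117961) = 0.463331
u(2.1) ≈ 0.4633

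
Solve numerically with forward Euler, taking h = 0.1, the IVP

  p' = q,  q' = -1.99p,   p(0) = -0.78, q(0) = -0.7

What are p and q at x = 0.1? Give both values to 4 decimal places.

Euler on (p,q): p_{n+1} = p_n + h·p', q_{n+1} = q_n + h·q'.
0.000000: (-0.780000, -0.700000); f=(-0.700000, 1.552200) → (-0.850000, -0.544780)
(p(0.1), q(0.1)) ≈ (-0.8500, -0.5448)

-0.8500, -0.5448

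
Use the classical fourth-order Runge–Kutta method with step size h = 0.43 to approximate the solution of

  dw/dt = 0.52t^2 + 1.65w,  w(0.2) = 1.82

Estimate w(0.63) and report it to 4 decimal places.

RK4: k1 = f(t_n, w_n); k2 = f(t_n + h/2, w_n + (h/2)·k1); k3 = f(t_n + h/2, w_n + (h/2)·k2); k4 = f(t_n + h, w_n + h·k3); w_{n+1} = w_n + (h/6)·(k1 + 2k2 + 2k3 + k4).
t=0.200000, w=1.820000:
  k1 = f(0.200000, 1.820000) = 3.023800
  k2 = f(0.415000, 2.470117) = 4.165250
  k3 = f(0.415000, 2.715529) = 4.570179
  k4 = f(0.630000, 3.785177) = 6.451930
  w ← 1.820000 + (0.43/6)·(k1 + 2k2 + 2k3 + k4) = 3.751172
w(0.63) ≈ 3.7512

3.7512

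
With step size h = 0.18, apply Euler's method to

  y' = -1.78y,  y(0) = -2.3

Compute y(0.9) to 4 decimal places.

-0.3334

Euler: y_{n+1} = y_n + h·f(t_n, y_n).
t=0.000000, y=-2.300000: f=4.094000 → y ← -2.300000 + 0.18·4.094000 = -1.563080
t=0.180000, y=-1.563080: f=2.782282 → y ← -1.563080 + 0.18·2.782282 = -1.062269
t=0.360000, y=-1.062269: f=1.890839 → y ← -1.062269 + 0.18·1.890839 = -0.721918
t=0.540000, y=-0.721918: f=1.285014 → y ← -0.721918 + 0.18·1.285014 = -0.490616
t=0.720000, y=-0.490616: f=0.873296 → y ← -0.490616 + 0.18·0.873296 = -0.333422
y(0.9) ≈ -0.3334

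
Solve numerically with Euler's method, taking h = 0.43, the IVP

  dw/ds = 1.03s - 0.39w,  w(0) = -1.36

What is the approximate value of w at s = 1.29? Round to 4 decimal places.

Euler: w_{n+1} = w_n + h·f(s_n, w_n).
s=0.000000, w=-1.360000: f=0.530400 → w ← -1.360000 + 0.43·0.530400 = -1.131928
s=0.430000, w=-1.131928: f=0.884352 → w ← -1.131928 + 0.43·0.884352 = -0.751657
s=0.860000, w=-0.751657: f=1.178946 → w ← -0.751657 + 0.43·1.178946 = -0.244710
w(1.29) ≈ -0.2447

-0.2447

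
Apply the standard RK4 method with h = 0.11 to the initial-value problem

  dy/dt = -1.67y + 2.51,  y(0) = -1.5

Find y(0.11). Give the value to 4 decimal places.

RK4: k1 = f(t_n, y_n); k2 = f(t_n + h/2, y_n + (h/2)·k1); k3 = f(t_n + h/2, y_n + (h/2)·k2); k4 = f(t_n + h, y_n + h·k3); y_{n+1} = y_n + (h/6)·(k1 + 2k2 + 2k3 + k4).
t=0.000000, y=-1.500000:
  k1 = f(0.000000, -1.500000) = 5.015000
  k2 = f(0.055000, -1.224175) = 4.554372
  k3 = f(0.055000, -1.249510) = 4.596681
  k4 = f(0.110000, -0.994365) = 4.170590
  y ← -1.500000 + (0.11/6)·(k1 + 2k2 + 2k3 + k4) = -0.996059
y(0.11) ≈ -0.9961

-0.9961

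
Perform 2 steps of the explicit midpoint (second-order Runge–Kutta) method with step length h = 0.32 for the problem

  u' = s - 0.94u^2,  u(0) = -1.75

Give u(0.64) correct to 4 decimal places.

-9.4569

Midpoint: k1 = f(s_n, u_n); k2 = f(s_n + h/2, u_n + (h/2)·k1); u_{n+1} = u_n + h·k2.
s=0.000000, u=-1.750000:
  k1 = f(0.000000, -1.750000) = -2.878750
  k2 = f(0.160000, -2.210600) = -4.433547
  u ← -1.750000 + 0.32·(-4.433547) = -3.168735
s=0.320000, u=-3.168735:
  k1 = f(0.320000, -3.168735) = -9.118429
  k2 = f(0.480000, -4.627684) = -19.650530
  u ← -3.168735 + 0.32·(-19.650530) = -9.456905
u(0.64) ≈ -9.4569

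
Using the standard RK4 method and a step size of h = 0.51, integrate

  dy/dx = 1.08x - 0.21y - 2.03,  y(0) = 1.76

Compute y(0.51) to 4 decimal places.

RK4: k1 = f(x_n, y_n); k2 = f(x_n + h/2, y_n + (h/2)·k1); k3 = f(x_n + h/2, y_n + (h/2)·k2); k4 = f(x_n + h, y_n + h·k3); y_{n+1} = y_n + (h/6)·(k1 + 2k2 + 2k3 + k4).
x=0.000000, y=1.760000:
  k1 = f(0.000000, 1.760000) = -2.399600
  k2 = f(0.255000, 1.148102) = -1.995701
  k3 = f(0.255000, 1.251096) = -2.017330
  k4 = f(0.510000, 0.731162) = -1.632744
  y ← 1.760000 + (0.51/6)·(k1 + 2k2 + 2k3 + k4) = 0.735035
y(0.51) ≈ 0.7350

0.7350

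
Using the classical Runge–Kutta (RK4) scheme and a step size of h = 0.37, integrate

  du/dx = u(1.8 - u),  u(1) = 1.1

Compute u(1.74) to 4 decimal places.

RK4: k1 = f(x_n, u_n); k2 = f(x_n + h/2, u_n + (h/2)·k1); k3 = f(x_n + h/2, u_n + (h/2)·k2); k4 = f(x_n + h, u_n + h·k3); u_{n+1} = u_n + (h/6)·(k1 + 2k2 + 2k3 + k4).
x=1.000000, u=1.100000:
  k1 = f(1.000000, 1.100000) = 0.770000
  k2 = f(1.185000, 1.242450) = 0.692728
  k3 = f(1.185000, 1.228155) = 0.702315
  k4 = f(1.370000, 1.359856) = 0.598532
  u ← 1.100000 + (0.37/6)·(k1 + 2k2 + 2k3 + k4) = 1.356448
x=1.370000, u=1.356448:
  k1 = f(1.370000, 1.356448) = 0.601655
  k2 = f(1.555000, 1.467754) = 0.487655
  k3 = f(1.555000, 1.446664) = 0.511158
  k4 = f(1.740000, 1.545577) = 0.393231
  u ← 1.356448 + (0.37/6)·(k1 + 2k2 + 2k3 + k4) = 1.540986
u(1.74) ≈ 1.5410

1.5410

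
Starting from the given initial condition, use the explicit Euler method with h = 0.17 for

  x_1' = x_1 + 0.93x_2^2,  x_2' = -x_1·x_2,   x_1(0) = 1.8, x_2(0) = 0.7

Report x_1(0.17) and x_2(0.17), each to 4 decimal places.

Euler on (x_1,x_2): x_1_{n+1} = x_1_n + h·x_1', x_2_{n+1} = x_2_n + h·x_2'.
0.000000: (1.800000, 0.700000); f=(2.255700, -1.260000) → (2.183469, 0.485800)
(x_1(0.17), x_2(0.17)) ≈ (2.1835, 0.4858)

2.1835, 0.4858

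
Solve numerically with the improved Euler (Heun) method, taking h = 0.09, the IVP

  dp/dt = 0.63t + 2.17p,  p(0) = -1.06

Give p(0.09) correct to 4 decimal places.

-1.2847

Heun: k1 = f(t_n, p_n); k2 = f(t_n + h, p_n + h·k1); p_{n+1} = p_n + (h/2)·(k1 + k2).
t=0.000000, p=-1.060000:
  k1 = f(0.000000, -1.060000) = -2.300200
  k2 = f(0.090000, -1.267018) = -2.692729
  p ← -1.060000 + (0.09/2)·(-2.300200 + (-2.692729)) = -1.284682
p(0.09) ≈ -1.2847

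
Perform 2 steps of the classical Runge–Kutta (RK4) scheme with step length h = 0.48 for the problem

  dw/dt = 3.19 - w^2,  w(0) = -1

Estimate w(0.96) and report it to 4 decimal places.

RK4: k1 = f(t_n, w_n); k2 = f(t_n + h/2, w_n + (h/2)·k1); k3 = f(t_n + h/2, w_n + (h/2)·k2); k4 = f(t_n + h, w_n + h·k3); w_{n+1} = w_n + (h/6)·(k1 + 2k2 + 2k3 + k4).
t=0.000000, w=-1.000000:
  k1 = f(0.000000, -1.000000) = 2.190000
  k2 = f(0.240000, -0.474400) = 2.964945
  k3 = f(0.240000, -0.288413) = 3.106818
  k4 = f(0.480000, 0.491273) = 2.948651
  w ← -1.000000 + (0.48/6)·(k1 + 2k2 + 2k3 + k4) = 0.382574
t=0.480000, w=0.382574:
  k1 = f(0.480000, 0.382574) = 3.043637
  k2 = f(0.720000, 1.113047) = 1.951126
  k3 = f(0.720000, 0.850844) = 2.466064
  k4 = f(0.960000, 1.566285) = 0.736752
  w ← 0.382574 + (0.48/6)·(k1 + 2k2 + 2k3 + k4) = 1.391756
w(0.96) ≈ 1.3918

1.3918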